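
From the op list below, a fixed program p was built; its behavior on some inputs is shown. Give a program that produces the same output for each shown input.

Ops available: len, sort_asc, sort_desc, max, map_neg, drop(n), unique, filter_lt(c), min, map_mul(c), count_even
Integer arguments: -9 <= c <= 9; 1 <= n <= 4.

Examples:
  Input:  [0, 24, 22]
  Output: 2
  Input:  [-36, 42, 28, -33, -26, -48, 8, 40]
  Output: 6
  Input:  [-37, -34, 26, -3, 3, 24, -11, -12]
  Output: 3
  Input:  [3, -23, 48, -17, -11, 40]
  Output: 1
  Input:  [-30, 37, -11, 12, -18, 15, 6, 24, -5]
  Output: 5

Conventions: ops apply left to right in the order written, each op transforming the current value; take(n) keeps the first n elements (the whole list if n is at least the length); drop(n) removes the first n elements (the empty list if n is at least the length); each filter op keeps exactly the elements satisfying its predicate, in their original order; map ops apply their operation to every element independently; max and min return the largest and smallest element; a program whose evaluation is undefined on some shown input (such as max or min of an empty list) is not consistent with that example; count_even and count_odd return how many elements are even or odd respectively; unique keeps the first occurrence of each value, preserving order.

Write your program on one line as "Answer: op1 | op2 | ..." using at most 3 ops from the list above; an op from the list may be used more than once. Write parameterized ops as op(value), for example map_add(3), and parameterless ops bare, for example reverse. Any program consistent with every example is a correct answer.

sort_desc | drop(1) | count_even

Check, running the answer program on each example:
  [0, 24, 22] -> [24, 22, 0] -> [22, 0] -> 2
  [-36, 42, 28, -33, -26, -48, 8, 40] -> [42, 40, 28, 8, -26, -33, -36, -48] -> [40, 28, 8, -26, -33, -36, -48] -> 6
  [-37, -34, 26, -3, 3, 24, -11, -12] -> [26, 24, 3, -3, -11, -12, -34, -37] -> [24, 3, -3, -11, -12, -34, -37] -> 3
  [3, -23, 48, -17, -11, 40] -> [48, 40, 3, -11, -17, -23] -> [40, 3, -11, -17, -23] -> 1
  [-30, 37, -11, 12, -18, 15, 6, 24, -5] -> [37, 24, 15, 12, 6, -5, -11, -18, -30] -> [24, 15, 12, 6, -5, -11, -18, -30] -> 5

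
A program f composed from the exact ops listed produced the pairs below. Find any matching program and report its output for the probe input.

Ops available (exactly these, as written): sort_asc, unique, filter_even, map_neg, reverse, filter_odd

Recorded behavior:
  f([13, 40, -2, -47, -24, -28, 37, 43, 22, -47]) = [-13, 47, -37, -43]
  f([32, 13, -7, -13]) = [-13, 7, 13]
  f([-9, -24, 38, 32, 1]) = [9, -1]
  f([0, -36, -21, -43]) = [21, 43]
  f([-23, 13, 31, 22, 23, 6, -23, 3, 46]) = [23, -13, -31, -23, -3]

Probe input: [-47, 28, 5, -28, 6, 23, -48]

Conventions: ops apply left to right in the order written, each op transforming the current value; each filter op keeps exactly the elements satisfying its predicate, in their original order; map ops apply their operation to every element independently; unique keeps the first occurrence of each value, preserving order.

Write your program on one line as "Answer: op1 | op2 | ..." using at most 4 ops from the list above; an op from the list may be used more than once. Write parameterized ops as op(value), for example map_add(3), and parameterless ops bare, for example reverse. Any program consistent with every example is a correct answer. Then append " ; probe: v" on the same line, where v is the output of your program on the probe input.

map_neg | filter_odd | unique ; probe: [47, -5, -23]

Check, running the answer program on each example:
  [13, 40, -2, -47, -24, -28, 37, 43, 22, -47] -> [-13, -40, 2, 47, 24, 28, -37, -43, -22, 47] -> [-13, 47, -37, -43, 47] -> [-13, 47, -37, -43]
  [32, 13, -7, -13] -> [-32, -13, 7, 13] -> [-13, 7, 13] -> [-13, 7, 13]
  [-9, -24, 38, 32, 1] -> [9, 24, -38, -32, -1] -> [9, -1] -> [9, -1]
  [0, -36, -21, -43] -> [0, 36, 21, 43] -> [21, 43] -> [21, 43]
  [-23, 13, 31, 22, 23, 6, -23, 3, 46] -> [23, -13, -31, -22, -23, -6, 23, -3, -46] -> [23, -13, -31, -23, 23, -3] -> [23, -13, -31, -23, -3]
  probe: [-47, 28, 5, -28, 6, 23, -48] -> [47, -28, -5, 28, -6, -23, 48] -> [47, -5, -23] -> [47, -5, -23]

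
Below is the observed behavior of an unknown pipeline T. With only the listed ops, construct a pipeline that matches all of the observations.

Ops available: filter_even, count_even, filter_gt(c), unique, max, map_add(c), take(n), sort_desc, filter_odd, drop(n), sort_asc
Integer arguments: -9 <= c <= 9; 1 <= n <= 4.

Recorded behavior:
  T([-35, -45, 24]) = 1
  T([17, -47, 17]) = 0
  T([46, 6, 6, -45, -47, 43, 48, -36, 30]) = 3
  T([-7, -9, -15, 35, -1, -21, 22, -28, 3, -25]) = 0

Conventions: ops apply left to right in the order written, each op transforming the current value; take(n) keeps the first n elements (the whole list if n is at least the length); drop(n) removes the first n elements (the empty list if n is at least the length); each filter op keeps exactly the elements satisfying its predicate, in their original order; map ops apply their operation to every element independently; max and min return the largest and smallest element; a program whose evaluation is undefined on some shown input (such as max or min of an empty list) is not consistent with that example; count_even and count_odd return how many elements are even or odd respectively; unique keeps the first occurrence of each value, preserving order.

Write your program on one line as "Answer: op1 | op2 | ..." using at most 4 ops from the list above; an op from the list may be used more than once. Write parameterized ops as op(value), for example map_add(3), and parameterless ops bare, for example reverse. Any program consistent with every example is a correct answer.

take(4) | filter_even | count_even

Check, running the answer program on each example:
  [-35, -45, 24] -> [-35, -45, 24] -> [24] -> 1
  [17, -47, 17] -> [17, -47, 17] -> [] -> 0
  [46, 6, 6, -45, -47, 43, 48, -36, 30] -> [46, 6, 6, -45] -> [46, 6, 6] -> 3
  [-7, -9, -15, 35, -1, -21, 22, -28, 3, -25] -> [-7, -9, -15, 35] -> [] -> 0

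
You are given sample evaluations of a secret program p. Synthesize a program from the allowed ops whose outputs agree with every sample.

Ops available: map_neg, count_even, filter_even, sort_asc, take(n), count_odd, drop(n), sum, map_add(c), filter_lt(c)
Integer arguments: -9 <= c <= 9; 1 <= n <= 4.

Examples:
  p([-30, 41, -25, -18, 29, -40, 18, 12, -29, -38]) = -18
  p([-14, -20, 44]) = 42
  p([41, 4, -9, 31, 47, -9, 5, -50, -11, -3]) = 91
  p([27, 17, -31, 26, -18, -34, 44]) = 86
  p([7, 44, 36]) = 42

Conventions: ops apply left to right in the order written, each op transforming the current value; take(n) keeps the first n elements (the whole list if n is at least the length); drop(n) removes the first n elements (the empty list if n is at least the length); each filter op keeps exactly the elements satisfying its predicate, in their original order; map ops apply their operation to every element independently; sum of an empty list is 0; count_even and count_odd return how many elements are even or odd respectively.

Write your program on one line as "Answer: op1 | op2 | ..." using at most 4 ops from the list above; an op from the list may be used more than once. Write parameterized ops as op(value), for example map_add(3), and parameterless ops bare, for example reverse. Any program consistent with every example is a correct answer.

sort_asc | drop(2) | map_add(-2) | sum

Check, running the answer program on each example:
  [-30, 41, -25, -18, 29, -40, 18, 12, -29, -38] -> [-40, -38, -30, -29, -25, -18, 12, 18, 29, 41] -> [-30, -29, -25, -18, 12, 18, 29, 41] -> [-32, -31, -27, -20, 10, 16, 27, 39] -> -18
  [-14, -20, 44] -> [-20, -14, 44] -> [44] -> [42] -> 42
  [41, 4, -9, 31, 47, -9, 5, -50, -11, -3] -> [-50, -11, -9, -9, -3, 4, 5, 31, 41, 47] -> [-9, -9, -3, 4, 5, 31, 41, 47] -> [-11, -11, -5, 2, 3, 29, 39, 45] -> 91
  [27, 17, -31, 26, -18, -34, 44] -> [-34, -31, -18, 17, 26, 27, 44] -> [-18, 17, 26, 27, 44] -> [-20, 15, 24, 25, 42] -> 86
  [7, 44, 36] -> [7, 36, 44] -> [44] -> [42] -> 42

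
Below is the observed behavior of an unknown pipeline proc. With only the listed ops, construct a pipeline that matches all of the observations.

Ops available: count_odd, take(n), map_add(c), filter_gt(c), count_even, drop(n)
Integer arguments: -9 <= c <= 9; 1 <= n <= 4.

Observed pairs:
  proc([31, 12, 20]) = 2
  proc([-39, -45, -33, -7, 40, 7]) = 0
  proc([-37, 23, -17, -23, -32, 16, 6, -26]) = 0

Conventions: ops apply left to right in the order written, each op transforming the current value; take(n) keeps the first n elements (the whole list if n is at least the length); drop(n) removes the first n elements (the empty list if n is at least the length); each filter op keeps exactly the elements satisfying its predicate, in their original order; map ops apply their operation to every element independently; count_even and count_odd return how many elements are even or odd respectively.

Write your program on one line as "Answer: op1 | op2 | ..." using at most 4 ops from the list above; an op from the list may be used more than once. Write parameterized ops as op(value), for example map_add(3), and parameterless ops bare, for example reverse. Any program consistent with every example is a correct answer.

take(3) | map_add(-6) | count_even

Check, running the answer program on each example:
  [31, 12, 20] -> [31, 12, 20] -> [25, 6, 14] -> 2
  [-39, -45, -33, -7, 40, 7] -> [-39, -45, -33] -> [-45, -51, -39] -> 0
  [-37, 23, -17, -23, -32, 16, 6, -26] -> [-37, 23, -17] -> [-43, 17, -23] -> 0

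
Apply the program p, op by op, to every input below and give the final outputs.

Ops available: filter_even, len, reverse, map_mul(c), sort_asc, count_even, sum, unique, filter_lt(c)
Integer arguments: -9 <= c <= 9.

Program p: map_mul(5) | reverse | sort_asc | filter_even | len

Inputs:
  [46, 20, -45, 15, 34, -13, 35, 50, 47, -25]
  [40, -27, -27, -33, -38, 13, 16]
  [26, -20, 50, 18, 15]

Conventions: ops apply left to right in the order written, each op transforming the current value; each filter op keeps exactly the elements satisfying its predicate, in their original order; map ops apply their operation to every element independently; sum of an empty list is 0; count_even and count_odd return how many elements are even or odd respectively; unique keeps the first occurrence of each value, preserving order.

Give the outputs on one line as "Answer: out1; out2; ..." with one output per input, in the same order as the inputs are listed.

Execution, op by op:
  [46, 20, -45, 15, 34, -13, 35, 50, 47, -25] -> [230, 100, -225, 75, 170, -65, 175, 250, 235, -125] -> [-125, 235, 250, 175, -65, 170, 75, -225, 100, 230] -> [-225, -125, -65, 75, 100, 170, 175, 230, 235, 250] -> [100, 170, 230, 250] -> 4
  [40, -27, -27, -33, -38, 13, 16] -> [200, -135, -135, -165, -190, 65, 80] -> [80, 65, -190, -165, -135, -135, 200] -> [-190, -165, -135, -135, 65, 80, 200] -> [-190, 80, 200] -> 3
  [26, -20, 50, 18, 15] -> [130, -100, 250, 90, 75] -> [75, 90, 250, -100, 130] -> [-100, 75, 90, 130, 250] -> [-100, 90, 130, 250] -> 4

4; 3; 4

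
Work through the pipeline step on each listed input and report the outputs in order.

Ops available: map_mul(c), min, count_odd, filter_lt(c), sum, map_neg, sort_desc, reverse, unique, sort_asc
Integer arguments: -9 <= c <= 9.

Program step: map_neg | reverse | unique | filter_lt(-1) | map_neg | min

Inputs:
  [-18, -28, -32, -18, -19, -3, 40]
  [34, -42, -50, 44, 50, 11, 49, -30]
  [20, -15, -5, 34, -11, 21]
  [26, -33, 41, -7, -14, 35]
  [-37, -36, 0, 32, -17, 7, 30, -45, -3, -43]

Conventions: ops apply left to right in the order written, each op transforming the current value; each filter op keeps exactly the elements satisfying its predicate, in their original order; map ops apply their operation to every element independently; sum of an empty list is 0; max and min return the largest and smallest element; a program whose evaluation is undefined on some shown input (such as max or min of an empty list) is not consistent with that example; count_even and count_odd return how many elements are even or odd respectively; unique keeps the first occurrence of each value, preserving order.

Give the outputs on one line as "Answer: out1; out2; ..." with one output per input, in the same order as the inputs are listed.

40; 11; 20; 26; 7

Execution, op by op:
  [-18, -28, -32, -18, -19, -3, 40] -> [18, 28, 32, 18, 19, 3, -40] -> [-40, 3, 19, 18, 32, 28, 18] -> [-40, 3, 19, 18, 32, 28] -> [-40] -> [40] -> 40
  [34, -42, -50, 44, 50, 11, 49, -30] -> [-34, 42, 50, -44, -50, -11, -49, 30] -> [30, -49, -11, -50, -44, 50, 42, -34] -> [30, -49, -11, -50, -44, 50, 42, -34] -> [-49, -11, -50, -44, -34] -> [49, 11, 50, 44, 34] -> 11
  [20, -15, -5, 34, -11, 21] -> [-20, 15, 5, -34, 11, -21] -> [-21, 11, -34, 5, 15, -20] -> [-21, 11, -34, 5, 15, -20] -> [-21, -34, -20] -> [21, 34, 20] -> 20
  [26, -33, 41, -7, -14, 35] -> [-26, 33, -41, 7, 14, -35] -> [-35, 14, 7, -41, 33, -26] -> [-35, 14, 7, -41, 33, -26] -> [-35, -41, -26] -> [35, 41, 26] -> 26
  [-37, -36, 0, 32, -17, 7, 30, -45, -3, -43] -> [37, 36, 0, -32, 17, -7, -30, 45, 3, 43] -> [43, 3, 45, -30, -7, 17, -32, 0, 36, 37] -> [43, 3, 45, -30, -7, 17, -32, 0, 36, 37] -> [-30, -7, -32] -> [30, 7, 32] -> 7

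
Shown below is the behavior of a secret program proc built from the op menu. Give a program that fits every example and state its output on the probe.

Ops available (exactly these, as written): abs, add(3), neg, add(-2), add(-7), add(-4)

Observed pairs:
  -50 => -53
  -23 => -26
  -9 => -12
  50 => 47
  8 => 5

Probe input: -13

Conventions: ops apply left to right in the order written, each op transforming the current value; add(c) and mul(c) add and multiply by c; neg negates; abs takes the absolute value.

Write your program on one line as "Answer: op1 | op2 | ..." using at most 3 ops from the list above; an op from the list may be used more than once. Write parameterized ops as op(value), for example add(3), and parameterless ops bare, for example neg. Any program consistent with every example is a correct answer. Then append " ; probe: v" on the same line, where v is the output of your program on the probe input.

neg | add(3) | neg ; probe: -16

Check, running the answer program on each example:
  -50 -> 50 -> 53 -> -53
  -23 -> 23 -> 26 -> -26
  -9 -> 9 -> 12 -> -12
  50 -> -50 -> -47 -> 47
  8 -> -8 -> -5 -> 5
  probe: -13 -> 13 -> 16 -> -16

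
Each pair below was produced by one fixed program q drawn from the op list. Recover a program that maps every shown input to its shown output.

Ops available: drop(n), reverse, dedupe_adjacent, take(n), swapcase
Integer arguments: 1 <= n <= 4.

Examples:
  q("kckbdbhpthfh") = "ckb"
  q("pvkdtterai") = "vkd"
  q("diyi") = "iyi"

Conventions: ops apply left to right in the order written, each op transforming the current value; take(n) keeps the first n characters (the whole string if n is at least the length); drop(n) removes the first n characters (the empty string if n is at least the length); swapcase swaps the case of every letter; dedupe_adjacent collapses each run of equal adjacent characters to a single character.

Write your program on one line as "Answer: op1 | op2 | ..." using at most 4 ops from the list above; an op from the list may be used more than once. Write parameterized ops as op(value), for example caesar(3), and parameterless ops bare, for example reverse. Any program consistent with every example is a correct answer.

drop(1) | dedupe_adjacent | take(3)

Check, running the answer program on each example:
  "kckbdbhpthfh" -> "ckbdbhpthfh" -> "ckbdbhpthfh" -> "ckb"
  "pvkdtterai" -> "vkdtterai" -> "vkdterai" -> "vkd"
  "diyi" -> "iyi" -> "iyi" -> "iyi"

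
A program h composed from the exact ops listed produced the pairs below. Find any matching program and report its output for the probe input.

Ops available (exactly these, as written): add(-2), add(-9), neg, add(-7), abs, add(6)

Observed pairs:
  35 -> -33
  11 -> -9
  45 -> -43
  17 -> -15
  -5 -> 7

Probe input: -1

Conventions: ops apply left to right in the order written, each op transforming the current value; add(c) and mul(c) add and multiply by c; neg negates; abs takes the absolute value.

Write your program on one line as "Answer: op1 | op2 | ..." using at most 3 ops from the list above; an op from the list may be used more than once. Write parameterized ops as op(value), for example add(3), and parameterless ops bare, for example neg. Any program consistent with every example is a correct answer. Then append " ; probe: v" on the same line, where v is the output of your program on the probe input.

add(-2) | neg ; probe: 3

Check, running the answer program on each example:
  35 -> 33 -> -33
  11 -> 9 -> -9
  45 -> 43 -> -43
  17 -> 15 -> -15
  -5 -> -7 -> 7
  probe: -1 -> -3 -> 3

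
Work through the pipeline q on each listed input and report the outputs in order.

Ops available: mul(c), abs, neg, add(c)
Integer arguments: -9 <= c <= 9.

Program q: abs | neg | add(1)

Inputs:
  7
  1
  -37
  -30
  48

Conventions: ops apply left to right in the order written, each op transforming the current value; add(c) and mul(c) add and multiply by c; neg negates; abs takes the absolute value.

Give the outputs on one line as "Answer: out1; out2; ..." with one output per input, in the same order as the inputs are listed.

Execution, op by op:
  7 -> 7 -> -7 -> -6
  1 -> 1 -> -1 -> 0
  -37 -> 37 -> -37 -> -36
  -30 -> 30 -> -30 -> -29
  48 -> 48 -> -48 -> -47

-6; 0; -36; -29; -47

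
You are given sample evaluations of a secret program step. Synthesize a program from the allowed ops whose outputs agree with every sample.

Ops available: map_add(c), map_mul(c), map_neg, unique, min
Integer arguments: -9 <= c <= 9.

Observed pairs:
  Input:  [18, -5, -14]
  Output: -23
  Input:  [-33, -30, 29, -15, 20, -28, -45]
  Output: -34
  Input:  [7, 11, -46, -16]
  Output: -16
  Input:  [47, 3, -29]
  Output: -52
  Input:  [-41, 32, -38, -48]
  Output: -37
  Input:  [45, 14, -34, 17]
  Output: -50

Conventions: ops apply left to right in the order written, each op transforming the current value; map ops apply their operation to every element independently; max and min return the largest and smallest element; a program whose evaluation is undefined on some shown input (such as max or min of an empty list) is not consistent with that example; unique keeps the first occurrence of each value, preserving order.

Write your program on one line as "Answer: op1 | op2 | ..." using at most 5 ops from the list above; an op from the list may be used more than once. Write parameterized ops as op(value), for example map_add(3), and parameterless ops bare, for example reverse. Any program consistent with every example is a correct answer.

map_neg | map_add(-4) | map_add(-5) | map_add(4) | min

Check, running the answer program on each example:
  [18, -5, -14] -> [-18, 5, 14] -> [-22, 1, 10] -> [-27, -4, 5] -> [-23, 0, 9] -> -23
  [-33, -30, 29, -15, 20, -28, -45] -> [33, 30, -29, 15, -20, 28, 45] -> [29, 26, -33, 11, -24, 24, 41] -> [24, 21, -38, 6, -29, 19, 36] -> [28, 25, -34, 10, -25, 23, 40] -> -34
  [7, 11, -46, -16] -> [-7, -11, 46, 16] -> [-11, -15, 42, 12] -> [-16, -20, 37, 7] -> [-12, -16, 41, 11] -> -16
  [47, 3, -29] -> [-47, -3, 29] -> [-51, -7, 25] -> [-56, -12, 20] -> [-52, -8, 24] -> -52
  [-41, 32, -38, -48] -> [41, -32, 38, 48] -> [37, -36, 34, 44] -> [32, -41, 29, 39] -> [36, -37, 33, 43] -> -37
  [45, 14, -34, 17] -> [-45, -14, 34, -17] -> [-49, -18, 30, -21] -> [-54, -23, 25, -26] -> [-50, -19, 29, -22] -> -50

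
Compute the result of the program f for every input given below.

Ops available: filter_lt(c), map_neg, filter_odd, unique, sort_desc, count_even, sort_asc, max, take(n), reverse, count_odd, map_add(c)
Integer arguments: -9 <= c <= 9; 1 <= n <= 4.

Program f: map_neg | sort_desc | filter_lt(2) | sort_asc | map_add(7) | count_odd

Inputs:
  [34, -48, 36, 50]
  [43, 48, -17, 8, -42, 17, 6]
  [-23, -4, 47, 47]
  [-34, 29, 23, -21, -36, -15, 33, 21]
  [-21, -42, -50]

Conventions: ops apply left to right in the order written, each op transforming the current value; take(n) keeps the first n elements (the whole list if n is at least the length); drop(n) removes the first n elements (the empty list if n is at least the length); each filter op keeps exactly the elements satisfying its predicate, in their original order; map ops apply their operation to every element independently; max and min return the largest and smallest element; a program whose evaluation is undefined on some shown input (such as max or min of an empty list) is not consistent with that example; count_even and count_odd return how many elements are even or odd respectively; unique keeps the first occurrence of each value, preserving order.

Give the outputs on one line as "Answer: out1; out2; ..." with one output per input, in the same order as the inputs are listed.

Execution, op by op:
  [34, -48, 36, 50] -> [-34, 48, -36, -50] -> [48, -34, -36, -50] -> [-34, -36, -50] -> [-50, -36, -34] -> [-43, -29, -27] -> 3
  [43, 48, -17, 8, -42, 17, 6] -> [-43, -48, 17, -8, 42, -17, -6] -> [42, 17, -6, -8, -17, -43, -48] -> [-6, -8, -17, -43, -48] -> [-48, -43, -17, -8, -6] -> [-41, -36, -10, -1, 1] -> 3
  [-23, -4, 47, 47] -> [23, 4, -47, -47] -> [23, 4, -47, -47] -> [-47, -47] -> [-47, -47] -> [-40, -40] -> 0
  [-34, 29, 23, -21, -36, -15, 33, 21] -> [34, -29, -23, 21, 36, 15, -33, -21] -> [36, 34, 21, 15, -21, -23, -29, -33] -> [-21, -23, -29, -33] -> [-33, -29, -23, -21] -> [-26, -22, -16, -14] -> 0
  [-21, -42, -50] -> [21, 42, 50] -> [50, 42, 21] -> [] -> [] -> [] -> 0

3; 3; 0; 0; 0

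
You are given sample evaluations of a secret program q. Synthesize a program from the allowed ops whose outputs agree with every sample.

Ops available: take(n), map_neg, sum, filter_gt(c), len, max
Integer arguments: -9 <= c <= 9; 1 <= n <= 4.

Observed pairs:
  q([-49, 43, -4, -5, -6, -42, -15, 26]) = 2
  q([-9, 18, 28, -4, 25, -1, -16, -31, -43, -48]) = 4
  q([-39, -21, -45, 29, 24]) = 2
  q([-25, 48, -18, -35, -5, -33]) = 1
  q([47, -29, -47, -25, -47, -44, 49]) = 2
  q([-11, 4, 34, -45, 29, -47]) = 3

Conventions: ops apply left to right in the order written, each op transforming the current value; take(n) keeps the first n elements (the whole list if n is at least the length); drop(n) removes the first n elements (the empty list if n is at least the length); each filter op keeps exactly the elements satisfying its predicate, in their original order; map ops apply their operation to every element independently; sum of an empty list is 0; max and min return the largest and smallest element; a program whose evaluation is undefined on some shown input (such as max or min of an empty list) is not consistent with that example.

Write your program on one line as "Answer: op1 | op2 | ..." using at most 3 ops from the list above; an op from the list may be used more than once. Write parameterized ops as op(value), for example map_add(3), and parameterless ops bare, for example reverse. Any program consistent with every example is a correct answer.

filter_gt(-2) | len

Check, running the answer program on each example:
  [-49, 43, -4, -5, -6, -42, -15, 26] -> [43, 26] -> 2
  [-9, 18, 28, -4, 25, -1, -16, -31, -43, -48] -> [18, 28, 25, -1] -> 4
  [-39, -21, -45, 29, 24] -> [29, 24] -> 2
  [-25, 48, -18, -35, -5, -33] -> [48] -> 1
  [47, -29, -47, -25, -47, -44, 49] -> [47, 49] -> 2
  [-11, 4, 34, -45, 29, -47] -> [4, 34, 29] -> 3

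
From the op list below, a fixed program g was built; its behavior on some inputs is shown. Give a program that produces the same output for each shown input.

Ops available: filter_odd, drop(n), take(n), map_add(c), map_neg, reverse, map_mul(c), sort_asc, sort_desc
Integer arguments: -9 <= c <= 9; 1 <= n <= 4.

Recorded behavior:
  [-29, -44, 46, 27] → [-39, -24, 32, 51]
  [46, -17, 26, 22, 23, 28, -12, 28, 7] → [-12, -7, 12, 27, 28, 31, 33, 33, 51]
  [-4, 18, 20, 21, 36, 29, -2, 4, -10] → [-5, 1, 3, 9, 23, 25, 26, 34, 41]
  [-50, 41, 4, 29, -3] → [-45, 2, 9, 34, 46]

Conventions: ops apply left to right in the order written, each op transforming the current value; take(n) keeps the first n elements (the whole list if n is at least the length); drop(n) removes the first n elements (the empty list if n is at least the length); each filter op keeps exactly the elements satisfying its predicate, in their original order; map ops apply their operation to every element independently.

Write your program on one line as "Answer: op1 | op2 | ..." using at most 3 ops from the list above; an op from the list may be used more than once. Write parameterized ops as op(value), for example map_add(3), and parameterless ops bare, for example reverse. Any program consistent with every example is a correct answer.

map_add(5) | reverse | sort_asc

Check, running the answer program on each example:
  [-29, -44, 46, 27] -> [-24, -39, 51, 32] -> [32, 51, -39, -24] -> [-39, -24, 32, 51]
  [46, -17, 26, 22, 23, 28, -12, 28, 7] -> [51, -12, 31, 27, 28, 33, -7, 33, 12] -> [12, 33, -7, 33, 28, 27, 31, -12, 51] -> [-12, -7, 12, 27, 28, 31, 33, 33, 51]
  [-4, 18, 20, 21, 36, 29, -2, 4, -10] -> [1, 23, 25, 26, 41, 34, 3, 9, -5] -> [-5, 9, 3, 34, 41, 26, 25, 23, 1] -> [-5, 1, 3, 9, 23, 25, 26, 34, 41]
  [-50, 41, 4, 29, -3] -> [-45, 46, 9, 34, 2] -> [2, 34, 9, 46, -45] -> [-45, 2, 9, 34, 46]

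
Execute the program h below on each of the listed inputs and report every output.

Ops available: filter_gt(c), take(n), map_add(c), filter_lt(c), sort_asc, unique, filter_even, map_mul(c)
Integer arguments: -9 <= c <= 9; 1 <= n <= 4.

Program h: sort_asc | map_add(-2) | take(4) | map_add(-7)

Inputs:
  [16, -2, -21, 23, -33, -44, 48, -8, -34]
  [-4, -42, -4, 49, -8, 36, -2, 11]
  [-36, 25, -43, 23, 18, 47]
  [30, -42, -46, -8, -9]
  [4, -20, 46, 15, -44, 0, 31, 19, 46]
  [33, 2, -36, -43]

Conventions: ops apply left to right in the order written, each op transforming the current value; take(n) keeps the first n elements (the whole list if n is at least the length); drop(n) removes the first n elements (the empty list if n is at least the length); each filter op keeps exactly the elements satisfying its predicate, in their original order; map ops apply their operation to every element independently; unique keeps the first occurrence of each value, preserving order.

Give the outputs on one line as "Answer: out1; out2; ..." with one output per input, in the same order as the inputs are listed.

Execution, op by op:
  [16, -2, -21, 23, -33, -44, 48, -8, -34] -> [-44, -34, -33, -21, -8, -2, 16, 23, 48] -> [-46, -36, -35, -23, -10, -4, 14, 21, 46] -> [-46, -36, -35, -23] -> [-53, -43, -42, -30]
  [-4, -42, -4, 49, -8, 36, -2, 11] -> [-42, -8, -4, -4, -2, 11, 36, 49] -> [-44, -10, -6, -6, -4, 9, 34, 47] -> [-44, -10, -6, -6] -> [-51, -17, -13, -13]
  [-36, 25, -43, 23, 18, 47] -> [-43, -36, 18, 23, 25, 47] -> [-45, -38, 16, 21, 23, 45] -> [-45, -38, 16, 21] -> [-52, -45, 9, 14]
  [30, -42, -46, -8, -9] -> [-46, -42, -9, -8, 30] -> [-48, -44, -11, -10, 28] -> [-48, -44, -11, -10] -> [-55, -51, -18, -17]
  [4, -20, 46, 15, -44, 0, 31, 19, 46] -> [-44, -20, 0, 4, 15, 19, 31, 46, 46] -> [-46, -22, -2, 2, 13, 17, 29, 44, 44] -> [-46, -22, -2, 2] -> [-53, -29, -9, -5]
  [33, 2, -36, -43] -> [-43, -36, 2, 33] -> [-45, -38, 0, 31] -> [-45, -38, 0, 31] -> [-52, -45, -7, 24]

[-53, -43, -42, -30]; [-51, -17, -13, -13]; [-52, -45, 9, 14]; [-55, -51, -18, -17]; [-53, -29, -9, -5]; [-52, -45, -7, 24]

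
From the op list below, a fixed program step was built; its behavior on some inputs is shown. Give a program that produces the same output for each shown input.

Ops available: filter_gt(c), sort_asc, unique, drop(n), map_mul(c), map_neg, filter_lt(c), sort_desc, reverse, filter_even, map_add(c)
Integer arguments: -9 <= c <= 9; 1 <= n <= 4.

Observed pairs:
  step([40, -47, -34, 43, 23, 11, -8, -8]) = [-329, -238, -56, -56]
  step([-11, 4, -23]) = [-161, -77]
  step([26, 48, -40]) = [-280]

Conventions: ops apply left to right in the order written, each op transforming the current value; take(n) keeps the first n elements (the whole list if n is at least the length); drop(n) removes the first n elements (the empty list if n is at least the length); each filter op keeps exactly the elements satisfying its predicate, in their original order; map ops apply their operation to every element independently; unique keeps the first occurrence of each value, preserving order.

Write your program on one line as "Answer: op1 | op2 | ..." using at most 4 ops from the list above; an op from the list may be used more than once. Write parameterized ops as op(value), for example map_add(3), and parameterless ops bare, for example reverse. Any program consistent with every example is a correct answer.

map_neg | sort_desc | map_mul(-7) | filter_lt(-8)

Check, running the answer program on each example:
  [40, -47, -34, 43, 23, 11, -8, -8] -> [-40, 47, 34, -43, -23, -11, 8, 8] -> [47, 34, 8, 8, -11, -23, -40, -43] -> [-329, -238, -56, -56, 77, 161, 280, 301] -> [-329, -238, -56, -56]
  [-11, 4, -23] -> [11, -4, 23] -> [23, 11, -4] -> [-161, -77, 28] -> [-161, -77]
  [26, 48, -40] -> [-26, -48, 40] -> [40, -26, -48] -> [-280, 182, 336] -> [-280]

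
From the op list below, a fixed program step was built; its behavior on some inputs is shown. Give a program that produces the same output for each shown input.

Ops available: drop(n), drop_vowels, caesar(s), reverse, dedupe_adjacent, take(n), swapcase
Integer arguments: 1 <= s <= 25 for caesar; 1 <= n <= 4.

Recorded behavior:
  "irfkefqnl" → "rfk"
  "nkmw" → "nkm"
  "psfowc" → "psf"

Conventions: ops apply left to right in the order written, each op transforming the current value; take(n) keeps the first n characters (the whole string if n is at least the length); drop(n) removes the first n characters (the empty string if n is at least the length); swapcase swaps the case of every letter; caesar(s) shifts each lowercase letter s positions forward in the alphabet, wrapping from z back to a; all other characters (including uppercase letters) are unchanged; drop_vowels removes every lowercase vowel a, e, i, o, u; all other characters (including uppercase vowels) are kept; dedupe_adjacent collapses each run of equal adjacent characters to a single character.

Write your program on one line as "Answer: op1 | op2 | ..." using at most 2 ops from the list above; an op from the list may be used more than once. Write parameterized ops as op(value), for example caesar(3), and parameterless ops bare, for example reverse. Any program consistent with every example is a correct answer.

drop_vowels | take(3)

Check, running the answer program on each example:
  "irfkefqnl" -> "rfkfqnl" -> "rfk"
  "nkmw" -> "nkmw" -> "nkm"
  "psfowc" -> "psfwc" -> "psf"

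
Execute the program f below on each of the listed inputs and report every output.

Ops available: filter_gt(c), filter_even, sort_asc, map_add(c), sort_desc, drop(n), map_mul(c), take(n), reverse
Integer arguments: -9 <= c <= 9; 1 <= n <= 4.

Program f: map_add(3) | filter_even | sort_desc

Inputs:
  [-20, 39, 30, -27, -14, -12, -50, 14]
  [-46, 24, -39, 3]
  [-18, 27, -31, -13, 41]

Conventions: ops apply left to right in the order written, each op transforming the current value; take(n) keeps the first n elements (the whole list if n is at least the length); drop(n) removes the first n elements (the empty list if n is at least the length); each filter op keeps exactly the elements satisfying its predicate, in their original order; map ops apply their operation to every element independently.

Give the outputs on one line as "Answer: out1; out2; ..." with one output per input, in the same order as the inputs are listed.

Execution, op by op:
  [-20, 39, 30, -27, -14, -12, -50, 14] -> [-17, 42, 33, -24, -11, -9, -47, 17] -> [42, -24] -> [42, -24]
  [-46, 24, -39, 3] -> [-43, 27, -36, 6] -> [-36, 6] -> [6, -36]
  [-18, 27, -31, -13, 41] -> [-15, 30, -28, -10, 44] -> [30, -28, -10, 44] -> [44, 30, -10, -28]

[42, -24]; [6, -36]; [44, 30, -10, -28]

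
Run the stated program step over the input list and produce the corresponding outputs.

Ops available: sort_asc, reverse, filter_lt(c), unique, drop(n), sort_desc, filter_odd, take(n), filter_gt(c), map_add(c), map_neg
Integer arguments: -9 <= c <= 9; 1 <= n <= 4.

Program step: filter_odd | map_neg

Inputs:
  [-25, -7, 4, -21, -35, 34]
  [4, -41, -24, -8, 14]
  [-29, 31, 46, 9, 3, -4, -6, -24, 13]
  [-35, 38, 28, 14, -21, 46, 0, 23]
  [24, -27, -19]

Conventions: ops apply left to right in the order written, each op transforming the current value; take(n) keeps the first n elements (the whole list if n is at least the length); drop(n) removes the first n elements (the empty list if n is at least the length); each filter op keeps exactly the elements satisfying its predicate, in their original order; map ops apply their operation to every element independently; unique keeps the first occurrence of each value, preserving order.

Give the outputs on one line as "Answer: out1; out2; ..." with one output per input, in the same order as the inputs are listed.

[25, 7, 21, 35]; [41]; [29, -31, -9, -3, -13]; [35, 21, -23]; [27, 19]

Execution, op by op:
  [-25, -7, 4, -21, -35, 34] -> [-25, -7, -21, -35] -> [25, 7, 21, 35]
  [4, -41, -24, -8, 14] -> [-41] -> [41]
  [-29, 31, 46, 9, 3, -4, -6, -24, 13] -> [-29, 31, 9, 3, 13] -> [29, -31, -9, -3, -13]
  [-35, 38, 28, 14, -21, 46, 0, 23] -> [-35, -21, 23] -> [35, 21, -23]
  [24, -27, -19] -> [-27, -19] -> [27, 19]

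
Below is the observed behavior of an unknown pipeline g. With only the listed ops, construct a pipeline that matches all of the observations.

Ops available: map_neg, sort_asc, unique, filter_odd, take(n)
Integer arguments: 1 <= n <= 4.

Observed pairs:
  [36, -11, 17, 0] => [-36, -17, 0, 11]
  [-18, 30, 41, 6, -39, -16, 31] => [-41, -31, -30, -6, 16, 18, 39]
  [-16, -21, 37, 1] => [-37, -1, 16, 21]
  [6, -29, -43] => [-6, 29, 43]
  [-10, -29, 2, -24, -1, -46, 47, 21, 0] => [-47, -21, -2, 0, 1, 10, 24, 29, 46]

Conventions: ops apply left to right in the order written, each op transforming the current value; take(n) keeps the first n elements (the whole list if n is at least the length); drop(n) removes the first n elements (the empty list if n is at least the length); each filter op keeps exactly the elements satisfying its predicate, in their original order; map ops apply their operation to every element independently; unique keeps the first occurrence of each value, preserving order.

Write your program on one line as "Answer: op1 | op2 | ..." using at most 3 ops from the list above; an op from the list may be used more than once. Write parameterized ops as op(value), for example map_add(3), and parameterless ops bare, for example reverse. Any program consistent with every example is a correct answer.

map_neg | sort_asc

Check, running the answer program on each example:
  [36, -11, 17, 0] -> [-36, 11, -17, 0] -> [-36, -17, 0, 11]
  [-18, 30, 41, 6, -39, -16, 31] -> [18, -30, -41, -6, 39, 16, -31] -> [-41, -31, -30, -6, 16, 18, 39]
  [-16, -21, 37, 1] -> [16, 21, -37, -1] -> [-37, -1, 16, 21]
  [6, -29, -43] -> [-6, 29, 43] -> [-6, 29, 43]
  [-10, -29, 2, -24, -1, -46, 47, 21, 0] -> [10, 29, -2, 24, 1, 46, -47, -21, 0] -> [-47, -21, -2, 0, 1, 10, 24, 29, 46]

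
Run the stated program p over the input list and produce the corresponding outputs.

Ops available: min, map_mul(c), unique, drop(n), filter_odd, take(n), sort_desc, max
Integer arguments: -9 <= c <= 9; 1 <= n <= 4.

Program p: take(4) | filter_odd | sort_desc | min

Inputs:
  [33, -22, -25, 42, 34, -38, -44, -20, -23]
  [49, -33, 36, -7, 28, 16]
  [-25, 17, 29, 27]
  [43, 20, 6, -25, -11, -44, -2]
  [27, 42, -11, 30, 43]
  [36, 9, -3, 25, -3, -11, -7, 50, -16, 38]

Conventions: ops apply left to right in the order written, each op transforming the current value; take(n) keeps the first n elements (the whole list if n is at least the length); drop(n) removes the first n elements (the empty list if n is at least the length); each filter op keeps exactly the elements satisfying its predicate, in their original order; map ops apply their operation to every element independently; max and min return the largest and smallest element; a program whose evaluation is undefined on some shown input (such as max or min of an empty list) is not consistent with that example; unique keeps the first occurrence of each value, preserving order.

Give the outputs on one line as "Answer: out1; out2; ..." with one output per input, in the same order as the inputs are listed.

-25; -33; -25; -25; -11; -3

Execution, op by op:
  [33, -22, -25, 42, 34, -38, -44, -20, -23] -> [33, -22, -25, 42] -> [33, -25] -> [33, -25] -> -25
  [49, -33, 36, -7, 28, 16] -> [49, -33, 36, -7] -> [49, -33, -7] -> [49, -7, -33] -> -33
  [-25, 17, 29, 27] -> [-25, 17, 29, 27] -> [-25, 17, 29, 27] -> [29, 27, 17, -25] -> -25
  [43, 20, 6, -25, -11, -44, -2] -> [43, 20, 6, -25] -> [43, -25] -> [43, -25] -> -25
  [27, 42, -11, 30, 43] -> [27, 42, -11, 30] -> [27, -11] -> [27, -11] -> -11
  [36, 9, -3, 25, -3, -11, -7, 50, -16, 38] -> [36, 9, -3, 25] -> [9, -3, 25] -> [25, 9, -3] -> -3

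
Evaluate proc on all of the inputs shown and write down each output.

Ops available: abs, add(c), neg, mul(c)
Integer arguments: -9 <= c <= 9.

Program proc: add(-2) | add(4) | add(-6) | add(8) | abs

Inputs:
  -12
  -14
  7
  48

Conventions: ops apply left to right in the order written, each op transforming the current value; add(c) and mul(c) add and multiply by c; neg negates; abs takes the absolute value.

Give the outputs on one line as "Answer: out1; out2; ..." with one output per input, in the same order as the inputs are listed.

Execution, op by op:
  -12 -> -14 -> -10 -> -16 -> -8 -> 8
  -14 -> -16 -> -12 -> -18 -> -10 -> 10
  7 -> 5 -> 9 -> 3 -> 11 -> 11
  48 -> 46 -> 50 -> 44 -> 52 -> 52

8; 10; 11; 52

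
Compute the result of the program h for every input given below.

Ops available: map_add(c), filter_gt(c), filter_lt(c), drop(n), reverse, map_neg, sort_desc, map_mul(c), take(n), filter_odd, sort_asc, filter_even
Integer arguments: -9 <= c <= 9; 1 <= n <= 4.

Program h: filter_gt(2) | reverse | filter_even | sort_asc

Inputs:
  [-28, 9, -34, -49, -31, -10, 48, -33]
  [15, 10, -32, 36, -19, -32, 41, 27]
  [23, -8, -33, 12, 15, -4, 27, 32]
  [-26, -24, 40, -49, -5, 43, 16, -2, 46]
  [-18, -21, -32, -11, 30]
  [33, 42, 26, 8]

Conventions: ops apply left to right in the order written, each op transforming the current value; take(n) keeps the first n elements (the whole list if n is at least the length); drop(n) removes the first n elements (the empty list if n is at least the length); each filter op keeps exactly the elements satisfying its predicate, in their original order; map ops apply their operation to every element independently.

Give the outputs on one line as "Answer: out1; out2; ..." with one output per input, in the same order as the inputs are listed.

[48]; [10, 36]; [12, 32]; [16, 40, 46]; [30]; [8, 26, 42]

Execution, op by op:
  [-28, 9, -34, -49, -31, -10, 48, -33] -> [9, 48] -> [48, 9] -> [48] -> [48]
  [15, 10, -32, 36, -19, -32, 41, 27] -> [15, 10, 36, 41, 27] -> [27, 41, 36, 10, 15] -> [36, 10] -> [10, 36]
  [23, -8, -33, 12, 15, -4, 27, 32] -> [23, 12, 15, 27, 32] -> [32, 27, 15, 12, 23] -> [32, 12] -> [12, 32]
  [-26, -24, 40, -49, -5, 43, 16, -2, 46] -> [40, 43, 16, 46] -> [46, 16, 43, 40] -> [46, 16, 40] -> [16, 40, 46]
  [-18, -21, -32, -11, 30] -> [30] -> [30] -> [30] -> [30]
  [33, 42, 26, 8] -> [33, 42, 26, 8] -> [8, 26, 42, 33] -> [8, 26, 42] -> [8, 26, 42]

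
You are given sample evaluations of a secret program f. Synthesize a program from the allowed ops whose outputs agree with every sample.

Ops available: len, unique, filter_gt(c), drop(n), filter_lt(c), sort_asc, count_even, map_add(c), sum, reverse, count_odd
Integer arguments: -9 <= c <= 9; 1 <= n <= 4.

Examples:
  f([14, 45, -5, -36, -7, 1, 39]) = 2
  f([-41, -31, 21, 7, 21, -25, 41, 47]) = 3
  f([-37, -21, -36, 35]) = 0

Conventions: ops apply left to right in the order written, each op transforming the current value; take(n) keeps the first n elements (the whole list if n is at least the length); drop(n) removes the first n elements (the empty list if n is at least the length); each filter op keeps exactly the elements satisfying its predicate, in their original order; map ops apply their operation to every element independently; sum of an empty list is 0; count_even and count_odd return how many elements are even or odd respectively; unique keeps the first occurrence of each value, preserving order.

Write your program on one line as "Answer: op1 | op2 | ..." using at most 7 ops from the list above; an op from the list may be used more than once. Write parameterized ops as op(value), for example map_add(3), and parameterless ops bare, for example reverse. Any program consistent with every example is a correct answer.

drop(3) | map_add(8) | drop(2) | map_add(9) | reverse | len

Check, running the answer program on each example:
  [14, 45, -5, -36, -7, 1, 39] -> [-36, -7, 1, 39] -> [-28, 1, 9, 47] -> [9, 47] -> [18, 56] -> [56, 18] -> 2
  [-41, -31, 21, 7, 21, -25, 41, 47] -> [7, 21, -25, 41, 47] -> [15, 29, -17, 49, 55] -> [-17, 49, 55] -> [-8, 58, 64] -> [64, 58, -8] -> 3
  [-37, -21, -36, 35] -> [35] -> [43] -> [] -> [] -> [] -> 0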